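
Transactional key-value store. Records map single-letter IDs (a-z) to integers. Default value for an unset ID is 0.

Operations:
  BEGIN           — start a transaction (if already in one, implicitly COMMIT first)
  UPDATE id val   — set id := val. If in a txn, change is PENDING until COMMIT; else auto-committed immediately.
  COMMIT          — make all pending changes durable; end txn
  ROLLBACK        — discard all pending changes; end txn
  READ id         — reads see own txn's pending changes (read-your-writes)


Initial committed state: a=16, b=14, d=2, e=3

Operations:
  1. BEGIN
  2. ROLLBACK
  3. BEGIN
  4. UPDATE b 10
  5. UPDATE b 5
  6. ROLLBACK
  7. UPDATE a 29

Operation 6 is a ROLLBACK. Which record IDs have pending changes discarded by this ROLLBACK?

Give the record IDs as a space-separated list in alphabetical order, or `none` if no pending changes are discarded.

Initial committed: {a=16, b=14, d=2, e=3}
Op 1: BEGIN: in_txn=True, pending={}
Op 2: ROLLBACK: discarded pending []; in_txn=False
Op 3: BEGIN: in_txn=True, pending={}
Op 4: UPDATE b=10 (pending; pending now {b=10})
Op 5: UPDATE b=5 (pending; pending now {b=5})
Op 6: ROLLBACK: discarded pending ['b']; in_txn=False
Op 7: UPDATE a=29 (auto-commit; committed a=29)
ROLLBACK at op 6 discards: ['b']

Answer: b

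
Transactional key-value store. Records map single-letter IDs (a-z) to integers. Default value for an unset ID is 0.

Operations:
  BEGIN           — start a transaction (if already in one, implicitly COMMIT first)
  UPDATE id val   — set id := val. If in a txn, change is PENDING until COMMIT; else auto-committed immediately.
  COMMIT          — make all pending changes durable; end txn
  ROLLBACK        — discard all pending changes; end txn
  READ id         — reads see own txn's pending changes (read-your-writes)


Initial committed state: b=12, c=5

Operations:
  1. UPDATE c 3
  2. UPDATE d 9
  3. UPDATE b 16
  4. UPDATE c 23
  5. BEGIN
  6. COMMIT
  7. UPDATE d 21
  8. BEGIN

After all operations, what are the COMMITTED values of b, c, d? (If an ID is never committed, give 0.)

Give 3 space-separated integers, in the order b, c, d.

Answer: 16 23 21

Derivation:
Initial committed: {b=12, c=5}
Op 1: UPDATE c=3 (auto-commit; committed c=3)
Op 2: UPDATE d=9 (auto-commit; committed d=9)
Op 3: UPDATE b=16 (auto-commit; committed b=16)
Op 4: UPDATE c=23 (auto-commit; committed c=23)
Op 5: BEGIN: in_txn=True, pending={}
Op 6: COMMIT: merged [] into committed; committed now {b=16, c=23, d=9}
Op 7: UPDATE d=21 (auto-commit; committed d=21)
Op 8: BEGIN: in_txn=True, pending={}
Final committed: {b=16, c=23, d=21}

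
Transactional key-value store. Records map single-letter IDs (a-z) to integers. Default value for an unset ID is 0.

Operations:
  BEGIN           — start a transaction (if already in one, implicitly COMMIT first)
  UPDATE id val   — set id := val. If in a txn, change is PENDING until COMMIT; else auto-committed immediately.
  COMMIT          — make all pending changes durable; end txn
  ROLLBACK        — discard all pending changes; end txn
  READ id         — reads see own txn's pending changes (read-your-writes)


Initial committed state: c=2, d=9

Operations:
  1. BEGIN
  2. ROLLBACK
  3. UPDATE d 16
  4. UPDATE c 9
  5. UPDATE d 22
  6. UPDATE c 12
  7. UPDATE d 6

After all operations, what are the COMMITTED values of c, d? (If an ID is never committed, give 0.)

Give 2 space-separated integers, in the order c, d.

Answer: 12 6

Derivation:
Initial committed: {c=2, d=9}
Op 1: BEGIN: in_txn=True, pending={}
Op 2: ROLLBACK: discarded pending []; in_txn=False
Op 3: UPDATE d=16 (auto-commit; committed d=16)
Op 4: UPDATE c=9 (auto-commit; committed c=9)
Op 5: UPDATE d=22 (auto-commit; committed d=22)
Op 6: UPDATE c=12 (auto-commit; committed c=12)
Op 7: UPDATE d=6 (auto-commit; committed d=6)
Final committed: {c=12, d=6}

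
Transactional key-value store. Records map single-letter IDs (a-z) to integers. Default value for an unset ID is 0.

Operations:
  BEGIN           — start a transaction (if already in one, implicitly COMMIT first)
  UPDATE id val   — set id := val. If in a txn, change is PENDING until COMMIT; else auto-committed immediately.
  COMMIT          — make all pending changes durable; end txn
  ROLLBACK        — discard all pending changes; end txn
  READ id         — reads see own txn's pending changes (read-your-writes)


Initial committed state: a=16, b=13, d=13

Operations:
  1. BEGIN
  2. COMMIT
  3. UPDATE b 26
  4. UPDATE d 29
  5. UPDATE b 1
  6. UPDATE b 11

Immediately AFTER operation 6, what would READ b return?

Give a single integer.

Initial committed: {a=16, b=13, d=13}
Op 1: BEGIN: in_txn=True, pending={}
Op 2: COMMIT: merged [] into committed; committed now {a=16, b=13, d=13}
Op 3: UPDATE b=26 (auto-commit; committed b=26)
Op 4: UPDATE d=29 (auto-commit; committed d=29)
Op 5: UPDATE b=1 (auto-commit; committed b=1)
Op 6: UPDATE b=11 (auto-commit; committed b=11)
After op 6: visible(b) = 11 (pending={}, committed={a=16, b=11, d=29})

Answer: 11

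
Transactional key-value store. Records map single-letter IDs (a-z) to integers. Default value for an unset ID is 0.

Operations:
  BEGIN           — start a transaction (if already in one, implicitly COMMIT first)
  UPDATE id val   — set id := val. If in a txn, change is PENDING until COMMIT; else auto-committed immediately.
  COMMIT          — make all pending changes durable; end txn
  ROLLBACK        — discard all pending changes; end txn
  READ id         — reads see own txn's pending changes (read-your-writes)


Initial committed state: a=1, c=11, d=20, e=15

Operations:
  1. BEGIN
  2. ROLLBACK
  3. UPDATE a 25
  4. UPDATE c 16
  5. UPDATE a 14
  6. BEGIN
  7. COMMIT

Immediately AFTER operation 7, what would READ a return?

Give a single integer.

Initial committed: {a=1, c=11, d=20, e=15}
Op 1: BEGIN: in_txn=True, pending={}
Op 2: ROLLBACK: discarded pending []; in_txn=False
Op 3: UPDATE a=25 (auto-commit; committed a=25)
Op 4: UPDATE c=16 (auto-commit; committed c=16)
Op 5: UPDATE a=14 (auto-commit; committed a=14)
Op 6: BEGIN: in_txn=True, pending={}
Op 7: COMMIT: merged [] into committed; committed now {a=14, c=16, d=20, e=15}
After op 7: visible(a) = 14 (pending={}, committed={a=14, c=16, d=20, e=15})

Answer: 14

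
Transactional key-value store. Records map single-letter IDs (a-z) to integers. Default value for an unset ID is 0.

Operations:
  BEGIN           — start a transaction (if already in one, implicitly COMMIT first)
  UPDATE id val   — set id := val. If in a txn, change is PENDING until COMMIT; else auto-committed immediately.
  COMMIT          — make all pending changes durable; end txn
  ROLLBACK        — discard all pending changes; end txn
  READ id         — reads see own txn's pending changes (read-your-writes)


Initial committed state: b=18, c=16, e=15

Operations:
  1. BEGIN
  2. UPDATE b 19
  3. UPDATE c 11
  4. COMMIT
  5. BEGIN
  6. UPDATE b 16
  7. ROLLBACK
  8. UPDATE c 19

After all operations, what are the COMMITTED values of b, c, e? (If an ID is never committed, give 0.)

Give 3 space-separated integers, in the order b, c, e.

Answer: 19 19 15

Derivation:
Initial committed: {b=18, c=16, e=15}
Op 1: BEGIN: in_txn=True, pending={}
Op 2: UPDATE b=19 (pending; pending now {b=19})
Op 3: UPDATE c=11 (pending; pending now {b=19, c=11})
Op 4: COMMIT: merged ['b', 'c'] into committed; committed now {b=19, c=11, e=15}
Op 5: BEGIN: in_txn=True, pending={}
Op 6: UPDATE b=16 (pending; pending now {b=16})
Op 7: ROLLBACK: discarded pending ['b']; in_txn=False
Op 8: UPDATE c=19 (auto-commit; committed c=19)
Final committed: {b=19, c=19, e=15}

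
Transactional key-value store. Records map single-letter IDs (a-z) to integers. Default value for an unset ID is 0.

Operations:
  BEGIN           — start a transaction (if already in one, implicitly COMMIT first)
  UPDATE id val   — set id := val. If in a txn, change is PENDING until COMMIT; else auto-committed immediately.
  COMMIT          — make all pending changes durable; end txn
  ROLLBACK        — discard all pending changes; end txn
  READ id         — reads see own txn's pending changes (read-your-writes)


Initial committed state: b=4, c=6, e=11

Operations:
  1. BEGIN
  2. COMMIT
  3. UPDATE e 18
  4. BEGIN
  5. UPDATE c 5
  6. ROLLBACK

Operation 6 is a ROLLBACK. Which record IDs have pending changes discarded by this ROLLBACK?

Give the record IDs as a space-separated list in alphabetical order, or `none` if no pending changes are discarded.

Initial committed: {b=4, c=6, e=11}
Op 1: BEGIN: in_txn=True, pending={}
Op 2: COMMIT: merged [] into committed; committed now {b=4, c=6, e=11}
Op 3: UPDATE e=18 (auto-commit; committed e=18)
Op 4: BEGIN: in_txn=True, pending={}
Op 5: UPDATE c=5 (pending; pending now {c=5})
Op 6: ROLLBACK: discarded pending ['c']; in_txn=False
ROLLBACK at op 6 discards: ['c']

Answer: c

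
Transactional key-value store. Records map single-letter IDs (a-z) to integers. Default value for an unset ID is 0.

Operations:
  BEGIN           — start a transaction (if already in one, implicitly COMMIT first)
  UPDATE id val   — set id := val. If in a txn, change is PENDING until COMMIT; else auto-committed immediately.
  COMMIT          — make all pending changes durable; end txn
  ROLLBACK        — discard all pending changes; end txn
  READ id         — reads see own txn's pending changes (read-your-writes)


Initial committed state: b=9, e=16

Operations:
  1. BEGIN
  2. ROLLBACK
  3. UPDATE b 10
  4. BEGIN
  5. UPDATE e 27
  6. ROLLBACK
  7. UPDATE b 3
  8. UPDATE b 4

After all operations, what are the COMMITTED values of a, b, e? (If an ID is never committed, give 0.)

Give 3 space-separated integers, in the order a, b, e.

Answer: 0 4 16

Derivation:
Initial committed: {b=9, e=16}
Op 1: BEGIN: in_txn=True, pending={}
Op 2: ROLLBACK: discarded pending []; in_txn=False
Op 3: UPDATE b=10 (auto-commit; committed b=10)
Op 4: BEGIN: in_txn=True, pending={}
Op 5: UPDATE e=27 (pending; pending now {e=27})
Op 6: ROLLBACK: discarded pending ['e']; in_txn=False
Op 7: UPDATE b=3 (auto-commit; committed b=3)
Op 8: UPDATE b=4 (auto-commit; committed b=4)
Final committed: {b=4, e=16}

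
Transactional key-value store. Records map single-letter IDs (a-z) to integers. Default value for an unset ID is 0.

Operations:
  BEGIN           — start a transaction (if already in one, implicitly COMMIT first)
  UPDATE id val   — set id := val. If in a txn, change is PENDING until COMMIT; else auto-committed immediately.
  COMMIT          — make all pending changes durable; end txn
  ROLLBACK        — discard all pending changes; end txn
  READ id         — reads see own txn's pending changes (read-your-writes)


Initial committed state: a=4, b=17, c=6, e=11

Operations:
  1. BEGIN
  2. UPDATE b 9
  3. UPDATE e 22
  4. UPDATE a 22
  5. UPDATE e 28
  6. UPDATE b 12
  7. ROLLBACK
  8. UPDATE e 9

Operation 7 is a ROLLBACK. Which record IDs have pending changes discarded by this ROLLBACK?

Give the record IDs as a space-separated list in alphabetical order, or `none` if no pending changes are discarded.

Initial committed: {a=4, b=17, c=6, e=11}
Op 1: BEGIN: in_txn=True, pending={}
Op 2: UPDATE b=9 (pending; pending now {b=9})
Op 3: UPDATE e=22 (pending; pending now {b=9, e=22})
Op 4: UPDATE a=22 (pending; pending now {a=22, b=9, e=22})
Op 5: UPDATE e=28 (pending; pending now {a=22, b=9, e=28})
Op 6: UPDATE b=12 (pending; pending now {a=22, b=12, e=28})
Op 7: ROLLBACK: discarded pending ['a', 'b', 'e']; in_txn=False
Op 8: UPDATE e=9 (auto-commit; committed e=9)
ROLLBACK at op 7 discards: ['a', 'b', 'e']

Answer: a b e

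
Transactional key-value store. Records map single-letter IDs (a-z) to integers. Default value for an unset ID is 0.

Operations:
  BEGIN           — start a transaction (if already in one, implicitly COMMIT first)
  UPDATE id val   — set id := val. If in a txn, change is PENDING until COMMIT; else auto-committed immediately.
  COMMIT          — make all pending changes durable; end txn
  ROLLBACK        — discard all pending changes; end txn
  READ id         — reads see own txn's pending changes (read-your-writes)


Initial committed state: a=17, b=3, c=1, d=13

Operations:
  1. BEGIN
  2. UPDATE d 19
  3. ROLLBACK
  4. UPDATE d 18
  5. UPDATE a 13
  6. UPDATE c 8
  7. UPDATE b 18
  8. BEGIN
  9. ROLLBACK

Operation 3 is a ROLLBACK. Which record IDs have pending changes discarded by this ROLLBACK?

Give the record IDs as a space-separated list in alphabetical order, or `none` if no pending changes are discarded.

Initial committed: {a=17, b=3, c=1, d=13}
Op 1: BEGIN: in_txn=True, pending={}
Op 2: UPDATE d=19 (pending; pending now {d=19})
Op 3: ROLLBACK: discarded pending ['d']; in_txn=False
Op 4: UPDATE d=18 (auto-commit; committed d=18)
Op 5: UPDATE a=13 (auto-commit; committed a=13)
Op 6: UPDATE c=8 (auto-commit; committed c=8)
Op 7: UPDATE b=18 (auto-commit; committed b=18)
Op 8: BEGIN: in_txn=True, pending={}
Op 9: ROLLBACK: discarded pending []; in_txn=False
ROLLBACK at op 3 discards: ['d']

Answer: d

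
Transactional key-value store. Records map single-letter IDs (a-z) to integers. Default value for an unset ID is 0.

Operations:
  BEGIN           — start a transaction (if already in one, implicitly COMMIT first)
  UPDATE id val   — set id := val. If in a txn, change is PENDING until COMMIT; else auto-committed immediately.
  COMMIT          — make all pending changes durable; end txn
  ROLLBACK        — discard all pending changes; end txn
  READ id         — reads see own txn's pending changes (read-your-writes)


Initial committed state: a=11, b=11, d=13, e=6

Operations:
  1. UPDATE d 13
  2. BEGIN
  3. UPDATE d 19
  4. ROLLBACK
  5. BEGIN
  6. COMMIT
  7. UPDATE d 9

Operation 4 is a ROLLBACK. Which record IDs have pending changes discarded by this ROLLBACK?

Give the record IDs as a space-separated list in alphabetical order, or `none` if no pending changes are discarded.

Answer: d

Derivation:
Initial committed: {a=11, b=11, d=13, e=6}
Op 1: UPDATE d=13 (auto-commit; committed d=13)
Op 2: BEGIN: in_txn=True, pending={}
Op 3: UPDATE d=19 (pending; pending now {d=19})
Op 4: ROLLBACK: discarded pending ['d']; in_txn=False
Op 5: BEGIN: in_txn=True, pending={}
Op 6: COMMIT: merged [] into committed; committed now {a=11, b=11, d=13, e=6}
Op 7: UPDATE d=9 (auto-commit; committed d=9)
ROLLBACK at op 4 discards: ['d']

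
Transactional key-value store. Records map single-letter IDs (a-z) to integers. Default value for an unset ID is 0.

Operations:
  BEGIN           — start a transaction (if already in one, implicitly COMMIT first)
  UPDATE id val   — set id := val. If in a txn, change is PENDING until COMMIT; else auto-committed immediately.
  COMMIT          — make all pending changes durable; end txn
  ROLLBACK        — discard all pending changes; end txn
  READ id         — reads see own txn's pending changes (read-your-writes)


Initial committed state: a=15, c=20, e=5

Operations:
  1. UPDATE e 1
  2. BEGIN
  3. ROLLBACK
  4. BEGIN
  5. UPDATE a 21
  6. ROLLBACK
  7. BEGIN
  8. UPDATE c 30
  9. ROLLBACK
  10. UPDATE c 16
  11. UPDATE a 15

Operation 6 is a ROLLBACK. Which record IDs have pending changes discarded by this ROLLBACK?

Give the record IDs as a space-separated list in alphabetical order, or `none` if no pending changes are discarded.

Initial committed: {a=15, c=20, e=5}
Op 1: UPDATE e=1 (auto-commit; committed e=1)
Op 2: BEGIN: in_txn=True, pending={}
Op 3: ROLLBACK: discarded pending []; in_txn=False
Op 4: BEGIN: in_txn=True, pending={}
Op 5: UPDATE a=21 (pending; pending now {a=21})
Op 6: ROLLBACK: discarded pending ['a']; in_txn=False
Op 7: BEGIN: in_txn=True, pending={}
Op 8: UPDATE c=30 (pending; pending now {c=30})
Op 9: ROLLBACK: discarded pending ['c']; in_txn=False
Op 10: UPDATE c=16 (auto-commit; committed c=16)
Op 11: UPDATE a=15 (auto-commit; committed a=15)
ROLLBACK at op 6 discards: ['a']

Answer: a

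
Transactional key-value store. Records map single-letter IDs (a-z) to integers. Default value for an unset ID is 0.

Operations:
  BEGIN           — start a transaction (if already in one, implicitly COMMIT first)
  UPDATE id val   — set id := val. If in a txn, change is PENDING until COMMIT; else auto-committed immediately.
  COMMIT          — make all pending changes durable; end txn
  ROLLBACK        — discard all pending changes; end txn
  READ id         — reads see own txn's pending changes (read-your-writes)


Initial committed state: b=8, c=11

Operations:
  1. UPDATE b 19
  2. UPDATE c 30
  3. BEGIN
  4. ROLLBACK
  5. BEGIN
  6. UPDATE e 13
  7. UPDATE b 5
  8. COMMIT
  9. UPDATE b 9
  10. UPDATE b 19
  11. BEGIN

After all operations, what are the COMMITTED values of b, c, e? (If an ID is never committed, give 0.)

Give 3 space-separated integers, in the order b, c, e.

Answer: 19 30 13

Derivation:
Initial committed: {b=8, c=11}
Op 1: UPDATE b=19 (auto-commit; committed b=19)
Op 2: UPDATE c=30 (auto-commit; committed c=30)
Op 3: BEGIN: in_txn=True, pending={}
Op 4: ROLLBACK: discarded pending []; in_txn=False
Op 5: BEGIN: in_txn=True, pending={}
Op 6: UPDATE e=13 (pending; pending now {e=13})
Op 7: UPDATE b=5 (pending; pending now {b=5, e=13})
Op 8: COMMIT: merged ['b', 'e'] into committed; committed now {b=5, c=30, e=13}
Op 9: UPDATE b=9 (auto-commit; committed b=9)
Op 10: UPDATE b=19 (auto-commit; committed b=19)
Op 11: BEGIN: in_txn=True, pending={}
Final committed: {b=19, c=30, e=13}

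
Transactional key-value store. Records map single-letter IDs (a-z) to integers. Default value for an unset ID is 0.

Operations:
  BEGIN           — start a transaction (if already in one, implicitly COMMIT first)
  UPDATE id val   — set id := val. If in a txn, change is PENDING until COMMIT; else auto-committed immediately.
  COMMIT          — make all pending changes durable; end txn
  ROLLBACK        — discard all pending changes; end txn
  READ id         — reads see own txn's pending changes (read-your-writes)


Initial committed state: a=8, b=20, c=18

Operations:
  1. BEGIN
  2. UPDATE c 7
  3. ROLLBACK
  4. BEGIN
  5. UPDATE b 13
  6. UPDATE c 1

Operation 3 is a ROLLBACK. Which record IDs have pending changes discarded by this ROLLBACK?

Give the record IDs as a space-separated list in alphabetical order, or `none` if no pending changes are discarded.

Answer: c

Derivation:
Initial committed: {a=8, b=20, c=18}
Op 1: BEGIN: in_txn=True, pending={}
Op 2: UPDATE c=7 (pending; pending now {c=7})
Op 3: ROLLBACK: discarded pending ['c']; in_txn=False
Op 4: BEGIN: in_txn=True, pending={}
Op 5: UPDATE b=13 (pending; pending now {b=13})
Op 6: UPDATE c=1 (pending; pending now {b=13, c=1})
ROLLBACK at op 3 discards: ['c']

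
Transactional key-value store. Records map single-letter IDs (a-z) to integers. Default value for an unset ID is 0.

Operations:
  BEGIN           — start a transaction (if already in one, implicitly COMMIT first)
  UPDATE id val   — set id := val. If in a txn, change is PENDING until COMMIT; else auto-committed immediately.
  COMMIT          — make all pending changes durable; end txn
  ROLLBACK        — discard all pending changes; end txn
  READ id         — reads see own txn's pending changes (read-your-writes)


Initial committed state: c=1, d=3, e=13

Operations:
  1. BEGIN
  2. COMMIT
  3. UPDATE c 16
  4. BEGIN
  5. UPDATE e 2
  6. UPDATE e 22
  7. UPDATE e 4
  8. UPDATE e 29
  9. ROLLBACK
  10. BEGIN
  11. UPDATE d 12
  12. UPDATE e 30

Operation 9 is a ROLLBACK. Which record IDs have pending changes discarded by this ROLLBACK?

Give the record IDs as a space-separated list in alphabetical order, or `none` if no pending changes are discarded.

Initial committed: {c=1, d=3, e=13}
Op 1: BEGIN: in_txn=True, pending={}
Op 2: COMMIT: merged [] into committed; committed now {c=1, d=3, e=13}
Op 3: UPDATE c=16 (auto-commit; committed c=16)
Op 4: BEGIN: in_txn=True, pending={}
Op 5: UPDATE e=2 (pending; pending now {e=2})
Op 6: UPDATE e=22 (pending; pending now {e=22})
Op 7: UPDATE e=4 (pending; pending now {e=4})
Op 8: UPDATE e=29 (pending; pending now {e=29})
Op 9: ROLLBACK: discarded pending ['e']; in_txn=False
Op 10: BEGIN: in_txn=True, pending={}
Op 11: UPDATE d=12 (pending; pending now {d=12})
Op 12: UPDATE e=30 (pending; pending now {d=12, e=30})
ROLLBACK at op 9 discards: ['e']

Answer: e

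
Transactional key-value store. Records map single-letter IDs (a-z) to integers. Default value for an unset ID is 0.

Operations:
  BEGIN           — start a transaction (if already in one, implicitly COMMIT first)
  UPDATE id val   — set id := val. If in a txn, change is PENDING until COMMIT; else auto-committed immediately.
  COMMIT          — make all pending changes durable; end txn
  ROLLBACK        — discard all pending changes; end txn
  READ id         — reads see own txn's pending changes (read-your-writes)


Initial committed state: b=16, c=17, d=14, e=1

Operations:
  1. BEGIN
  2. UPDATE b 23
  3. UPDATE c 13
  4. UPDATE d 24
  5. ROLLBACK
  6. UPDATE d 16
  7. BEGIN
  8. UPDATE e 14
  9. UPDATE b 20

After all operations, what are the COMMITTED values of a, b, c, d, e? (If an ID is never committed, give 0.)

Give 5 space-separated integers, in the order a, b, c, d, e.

Answer: 0 16 17 16 1

Derivation:
Initial committed: {b=16, c=17, d=14, e=1}
Op 1: BEGIN: in_txn=True, pending={}
Op 2: UPDATE b=23 (pending; pending now {b=23})
Op 3: UPDATE c=13 (pending; pending now {b=23, c=13})
Op 4: UPDATE d=24 (pending; pending now {b=23, c=13, d=24})
Op 5: ROLLBACK: discarded pending ['b', 'c', 'd']; in_txn=False
Op 6: UPDATE d=16 (auto-commit; committed d=16)
Op 7: BEGIN: in_txn=True, pending={}
Op 8: UPDATE e=14 (pending; pending now {e=14})
Op 9: UPDATE b=20 (pending; pending now {b=20, e=14})
Final committed: {b=16, c=17, d=16, e=1}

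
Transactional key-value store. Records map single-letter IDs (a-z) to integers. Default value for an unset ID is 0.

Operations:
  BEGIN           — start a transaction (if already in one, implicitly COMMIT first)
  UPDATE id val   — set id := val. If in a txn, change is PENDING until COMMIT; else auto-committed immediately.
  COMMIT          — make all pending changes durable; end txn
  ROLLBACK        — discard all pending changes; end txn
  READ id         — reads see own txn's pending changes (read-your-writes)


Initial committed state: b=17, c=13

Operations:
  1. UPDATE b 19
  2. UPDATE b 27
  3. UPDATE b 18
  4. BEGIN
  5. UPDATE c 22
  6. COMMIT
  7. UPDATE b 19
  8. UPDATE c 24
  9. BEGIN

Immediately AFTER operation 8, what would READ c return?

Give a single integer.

Answer: 24

Derivation:
Initial committed: {b=17, c=13}
Op 1: UPDATE b=19 (auto-commit; committed b=19)
Op 2: UPDATE b=27 (auto-commit; committed b=27)
Op 3: UPDATE b=18 (auto-commit; committed b=18)
Op 4: BEGIN: in_txn=True, pending={}
Op 5: UPDATE c=22 (pending; pending now {c=22})
Op 6: COMMIT: merged ['c'] into committed; committed now {b=18, c=22}
Op 7: UPDATE b=19 (auto-commit; committed b=19)
Op 8: UPDATE c=24 (auto-commit; committed c=24)
After op 8: visible(c) = 24 (pending={}, committed={b=19, c=24})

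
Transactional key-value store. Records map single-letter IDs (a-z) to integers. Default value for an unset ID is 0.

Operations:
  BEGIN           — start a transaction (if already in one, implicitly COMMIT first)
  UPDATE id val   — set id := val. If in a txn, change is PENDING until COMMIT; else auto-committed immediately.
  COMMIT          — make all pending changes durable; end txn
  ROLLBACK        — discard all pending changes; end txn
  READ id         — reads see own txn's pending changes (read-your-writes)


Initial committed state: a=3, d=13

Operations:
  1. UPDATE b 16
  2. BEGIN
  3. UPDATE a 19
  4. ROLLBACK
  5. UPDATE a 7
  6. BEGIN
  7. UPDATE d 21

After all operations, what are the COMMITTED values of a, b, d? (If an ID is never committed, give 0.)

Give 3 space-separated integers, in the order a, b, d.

Answer: 7 16 13

Derivation:
Initial committed: {a=3, d=13}
Op 1: UPDATE b=16 (auto-commit; committed b=16)
Op 2: BEGIN: in_txn=True, pending={}
Op 3: UPDATE a=19 (pending; pending now {a=19})
Op 4: ROLLBACK: discarded pending ['a']; in_txn=False
Op 5: UPDATE a=7 (auto-commit; committed a=7)
Op 6: BEGIN: in_txn=True, pending={}
Op 7: UPDATE d=21 (pending; pending now {d=21})
Final committed: {a=7, b=16, d=13}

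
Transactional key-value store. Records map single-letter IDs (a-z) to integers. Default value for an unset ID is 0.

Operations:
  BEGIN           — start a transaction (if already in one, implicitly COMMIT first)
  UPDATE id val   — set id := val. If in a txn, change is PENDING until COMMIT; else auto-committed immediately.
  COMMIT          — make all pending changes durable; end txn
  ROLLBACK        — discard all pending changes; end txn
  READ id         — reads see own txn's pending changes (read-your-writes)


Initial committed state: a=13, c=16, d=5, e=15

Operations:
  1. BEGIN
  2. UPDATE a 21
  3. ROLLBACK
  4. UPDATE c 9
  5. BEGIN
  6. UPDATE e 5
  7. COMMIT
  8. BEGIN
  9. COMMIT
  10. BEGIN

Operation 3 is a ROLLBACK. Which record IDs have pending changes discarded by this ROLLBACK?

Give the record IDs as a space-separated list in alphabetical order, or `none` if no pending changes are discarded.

Answer: a

Derivation:
Initial committed: {a=13, c=16, d=5, e=15}
Op 1: BEGIN: in_txn=True, pending={}
Op 2: UPDATE a=21 (pending; pending now {a=21})
Op 3: ROLLBACK: discarded pending ['a']; in_txn=False
Op 4: UPDATE c=9 (auto-commit; committed c=9)
Op 5: BEGIN: in_txn=True, pending={}
Op 6: UPDATE e=5 (pending; pending now {e=5})
Op 7: COMMIT: merged ['e'] into committed; committed now {a=13, c=9, d=5, e=5}
Op 8: BEGIN: in_txn=True, pending={}
Op 9: COMMIT: merged [] into committed; committed now {a=13, c=9, d=5, e=5}
Op 10: BEGIN: in_txn=True, pending={}
ROLLBACK at op 3 discards: ['a']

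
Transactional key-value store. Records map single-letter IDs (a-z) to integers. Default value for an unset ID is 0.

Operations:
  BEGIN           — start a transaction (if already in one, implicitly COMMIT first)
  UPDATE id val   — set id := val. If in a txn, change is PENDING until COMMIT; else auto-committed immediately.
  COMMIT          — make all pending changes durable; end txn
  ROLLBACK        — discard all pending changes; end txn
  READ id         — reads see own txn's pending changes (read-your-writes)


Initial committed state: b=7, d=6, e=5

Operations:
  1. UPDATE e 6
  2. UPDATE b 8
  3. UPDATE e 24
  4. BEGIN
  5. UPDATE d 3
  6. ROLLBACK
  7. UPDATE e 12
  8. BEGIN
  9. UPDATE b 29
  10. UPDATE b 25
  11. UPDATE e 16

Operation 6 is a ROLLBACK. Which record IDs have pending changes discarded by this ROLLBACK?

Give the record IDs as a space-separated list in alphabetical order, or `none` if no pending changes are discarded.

Answer: d

Derivation:
Initial committed: {b=7, d=6, e=5}
Op 1: UPDATE e=6 (auto-commit; committed e=6)
Op 2: UPDATE b=8 (auto-commit; committed b=8)
Op 3: UPDATE e=24 (auto-commit; committed e=24)
Op 4: BEGIN: in_txn=True, pending={}
Op 5: UPDATE d=3 (pending; pending now {d=3})
Op 6: ROLLBACK: discarded pending ['d']; in_txn=False
Op 7: UPDATE e=12 (auto-commit; committed e=12)
Op 8: BEGIN: in_txn=True, pending={}
Op 9: UPDATE b=29 (pending; pending now {b=29})
Op 10: UPDATE b=25 (pending; pending now {b=25})
Op 11: UPDATE e=16 (pending; pending now {b=25, e=16})
ROLLBACK at op 6 discards: ['d']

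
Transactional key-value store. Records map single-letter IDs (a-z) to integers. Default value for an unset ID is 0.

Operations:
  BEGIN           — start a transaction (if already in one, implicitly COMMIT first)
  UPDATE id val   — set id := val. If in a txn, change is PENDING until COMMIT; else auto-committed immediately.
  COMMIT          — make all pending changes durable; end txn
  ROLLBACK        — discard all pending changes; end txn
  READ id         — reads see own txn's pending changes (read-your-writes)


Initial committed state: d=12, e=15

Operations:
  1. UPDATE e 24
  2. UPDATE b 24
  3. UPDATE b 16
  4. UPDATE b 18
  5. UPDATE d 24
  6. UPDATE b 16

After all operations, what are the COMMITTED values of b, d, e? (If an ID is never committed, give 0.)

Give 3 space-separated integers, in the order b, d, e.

Answer: 16 24 24

Derivation:
Initial committed: {d=12, e=15}
Op 1: UPDATE e=24 (auto-commit; committed e=24)
Op 2: UPDATE b=24 (auto-commit; committed b=24)
Op 3: UPDATE b=16 (auto-commit; committed b=16)
Op 4: UPDATE b=18 (auto-commit; committed b=18)
Op 5: UPDATE d=24 (auto-commit; committed d=24)
Op 6: UPDATE b=16 (auto-commit; committed b=16)
Final committed: {b=16, d=24, e=24}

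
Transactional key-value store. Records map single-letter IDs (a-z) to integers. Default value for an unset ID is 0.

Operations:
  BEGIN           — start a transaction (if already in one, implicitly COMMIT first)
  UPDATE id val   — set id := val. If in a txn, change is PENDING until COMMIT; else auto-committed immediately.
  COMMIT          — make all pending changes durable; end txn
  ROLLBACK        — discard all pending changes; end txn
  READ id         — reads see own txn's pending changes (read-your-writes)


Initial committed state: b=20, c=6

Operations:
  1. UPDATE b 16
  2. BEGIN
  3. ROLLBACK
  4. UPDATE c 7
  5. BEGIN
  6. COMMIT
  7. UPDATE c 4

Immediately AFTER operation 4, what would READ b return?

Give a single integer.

Answer: 16

Derivation:
Initial committed: {b=20, c=6}
Op 1: UPDATE b=16 (auto-commit; committed b=16)
Op 2: BEGIN: in_txn=True, pending={}
Op 3: ROLLBACK: discarded pending []; in_txn=False
Op 4: UPDATE c=7 (auto-commit; committed c=7)
After op 4: visible(b) = 16 (pending={}, committed={b=16, c=7})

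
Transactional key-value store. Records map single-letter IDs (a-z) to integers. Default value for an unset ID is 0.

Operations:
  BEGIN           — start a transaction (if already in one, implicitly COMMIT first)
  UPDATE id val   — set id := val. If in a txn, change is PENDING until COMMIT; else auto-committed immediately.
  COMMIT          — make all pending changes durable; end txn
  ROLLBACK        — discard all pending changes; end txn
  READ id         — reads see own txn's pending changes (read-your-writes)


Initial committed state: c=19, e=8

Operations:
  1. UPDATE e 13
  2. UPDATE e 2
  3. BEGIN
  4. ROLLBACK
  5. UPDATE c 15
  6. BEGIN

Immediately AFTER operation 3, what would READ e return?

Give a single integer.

Initial committed: {c=19, e=8}
Op 1: UPDATE e=13 (auto-commit; committed e=13)
Op 2: UPDATE e=2 (auto-commit; committed e=2)
Op 3: BEGIN: in_txn=True, pending={}
After op 3: visible(e) = 2 (pending={}, committed={c=19, e=2})

Answer: 2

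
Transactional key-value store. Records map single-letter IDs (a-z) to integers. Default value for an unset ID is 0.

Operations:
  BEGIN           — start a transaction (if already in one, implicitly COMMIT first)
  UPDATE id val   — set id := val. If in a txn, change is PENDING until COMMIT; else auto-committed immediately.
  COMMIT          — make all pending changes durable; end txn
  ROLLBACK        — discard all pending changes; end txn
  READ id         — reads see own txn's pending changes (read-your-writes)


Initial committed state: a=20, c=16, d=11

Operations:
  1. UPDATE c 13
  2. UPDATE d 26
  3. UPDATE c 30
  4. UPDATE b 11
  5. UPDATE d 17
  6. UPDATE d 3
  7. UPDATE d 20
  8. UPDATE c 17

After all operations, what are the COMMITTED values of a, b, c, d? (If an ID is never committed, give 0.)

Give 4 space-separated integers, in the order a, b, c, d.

Answer: 20 11 17 20

Derivation:
Initial committed: {a=20, c=16, d=11}
Op 1: UPDATE c=13 (auto-commit; committed c=13)
Op 2: UPDATE d=26 (auto-commit; committed d=26)
Op 3: UPDATE c=30 (auto-commit; committed c=30)
Op 4: UPDATE b=11 (auto-commit; committed b=11)
Op 5: UPDATE d=17 (auto-commit; committed d=17)
Op 6: UPDATE d=3 (auto-commit; committed d=3)
Op 7: UPDATE d=20 (auto-commit; committed d=20)
Op 8: UPDATE c=17 (auto-commit; committed c=17)
Final committed: {a=20, b=11, c=17, d=20}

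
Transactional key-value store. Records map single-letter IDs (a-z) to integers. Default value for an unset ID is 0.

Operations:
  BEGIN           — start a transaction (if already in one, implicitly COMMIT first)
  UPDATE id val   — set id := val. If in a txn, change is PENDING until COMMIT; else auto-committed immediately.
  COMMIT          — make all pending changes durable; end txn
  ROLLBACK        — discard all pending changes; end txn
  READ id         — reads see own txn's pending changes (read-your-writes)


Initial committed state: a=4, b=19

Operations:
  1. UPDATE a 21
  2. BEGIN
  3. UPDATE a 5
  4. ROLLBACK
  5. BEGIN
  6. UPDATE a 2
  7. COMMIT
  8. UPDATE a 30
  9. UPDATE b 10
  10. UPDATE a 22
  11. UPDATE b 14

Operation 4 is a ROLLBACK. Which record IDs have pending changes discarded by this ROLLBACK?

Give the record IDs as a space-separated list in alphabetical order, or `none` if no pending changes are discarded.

Answer: a

Derivation:
Initial committed: {a=4, b=19}
Op 1: UPDATE a=21 (auto-commit; committed a=21)
Op 2: BEGIN: in_txn=True, pending={}
Op 3: UPDATE a=5 (pending; pending now {a=5})
Op 4: ROLLBACK: discarded pending ['a']; in_txn=False
Op 5: BEGIN: in_txn=True, pending={}
Op 6: UPDATE a=2 (pending; pending now {a=2})
Op 7: COMMIT: merged ['a'] into committed; committed now {a=2, b=19}
Op 8: UPDATE a=30 (auto-commit; committed a=30)
Op 9: UPDATE b=10 (auto-commit; committed b=10)
Op 10: UPDATE a=22 (auto-commit; committed a=22)
Op 11: UPDATE b=14 (auto-commit; committed b=14)
ROLLBACK at op 4 discards: ['a']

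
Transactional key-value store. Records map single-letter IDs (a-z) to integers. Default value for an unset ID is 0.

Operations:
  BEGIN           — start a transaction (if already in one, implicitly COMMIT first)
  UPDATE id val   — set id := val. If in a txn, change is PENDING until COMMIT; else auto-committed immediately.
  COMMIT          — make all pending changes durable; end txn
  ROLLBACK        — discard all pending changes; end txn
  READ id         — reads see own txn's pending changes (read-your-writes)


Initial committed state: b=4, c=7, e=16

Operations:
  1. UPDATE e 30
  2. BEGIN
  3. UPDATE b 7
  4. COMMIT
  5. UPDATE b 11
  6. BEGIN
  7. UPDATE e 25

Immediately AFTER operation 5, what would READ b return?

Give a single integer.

Answer: 11

Derivation:
Initial committed: {b=4, c=7, e=16}
Op 1: UPDATE e=30 (auto-commit; committed e=30)
Op 2: BEGIN: in_txn=True, pending={}
Op 3: UPDATE b=7 (pending; pending now {b=7})
Op 4: COMMIT: merged ['b'] into committed; committed now {b=7, c=7, e=30}
Op 5: UPDATE b=11 (auto-commit; committed b=11)
After op 5: visible(b) = 11 (pending={}, committed={b=11, c=7, e=30})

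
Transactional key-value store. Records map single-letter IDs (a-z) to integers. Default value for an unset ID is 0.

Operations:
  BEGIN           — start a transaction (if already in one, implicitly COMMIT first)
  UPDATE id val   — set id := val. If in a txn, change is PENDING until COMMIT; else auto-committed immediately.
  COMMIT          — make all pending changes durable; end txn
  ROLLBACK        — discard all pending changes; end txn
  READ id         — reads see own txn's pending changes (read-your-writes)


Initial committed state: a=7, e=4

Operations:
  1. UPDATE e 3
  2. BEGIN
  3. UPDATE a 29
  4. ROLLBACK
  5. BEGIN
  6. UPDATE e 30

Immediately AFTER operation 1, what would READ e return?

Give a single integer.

Answer: 3

Derivation:
Initial committed: {a=7, e=4}
Op 1: UPDATE e=3 (auto-commit; committed e=3)
After op 1: visible(e) = 3 (pending={}, committed={a=7, e=3})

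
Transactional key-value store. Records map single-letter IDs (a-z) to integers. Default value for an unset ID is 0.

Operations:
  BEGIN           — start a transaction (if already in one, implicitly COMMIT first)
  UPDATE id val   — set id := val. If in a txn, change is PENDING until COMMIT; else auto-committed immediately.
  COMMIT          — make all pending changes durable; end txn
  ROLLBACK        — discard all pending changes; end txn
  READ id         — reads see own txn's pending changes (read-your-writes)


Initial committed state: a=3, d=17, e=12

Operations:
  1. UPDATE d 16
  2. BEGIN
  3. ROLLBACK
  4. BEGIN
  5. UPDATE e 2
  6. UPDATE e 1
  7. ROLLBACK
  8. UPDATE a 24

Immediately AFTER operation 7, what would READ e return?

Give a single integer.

Initial committed: {a=3, d=17, e=12}
Op 1: UPDATE d=16 (auto-commit; committed d=16)
Op 2: BEGIN: in_txn=True, pending={}
Op 3: ROLLBACK: discarded pending []; in_txn=False
Op 4: BEGIN: in_txn=True, pending={}
Op 5: UPDATE e=2 (pending; pending now {e=2})
Op 6: UPDATE e=1 (pending; pending now {e=1})
Op 7: ROLLBACK: discarded pending ['e']; in_txn=False
After op 7: visible(e) = 12 (pending={}, committed={a=3, d=16, e=12})

Answer: 12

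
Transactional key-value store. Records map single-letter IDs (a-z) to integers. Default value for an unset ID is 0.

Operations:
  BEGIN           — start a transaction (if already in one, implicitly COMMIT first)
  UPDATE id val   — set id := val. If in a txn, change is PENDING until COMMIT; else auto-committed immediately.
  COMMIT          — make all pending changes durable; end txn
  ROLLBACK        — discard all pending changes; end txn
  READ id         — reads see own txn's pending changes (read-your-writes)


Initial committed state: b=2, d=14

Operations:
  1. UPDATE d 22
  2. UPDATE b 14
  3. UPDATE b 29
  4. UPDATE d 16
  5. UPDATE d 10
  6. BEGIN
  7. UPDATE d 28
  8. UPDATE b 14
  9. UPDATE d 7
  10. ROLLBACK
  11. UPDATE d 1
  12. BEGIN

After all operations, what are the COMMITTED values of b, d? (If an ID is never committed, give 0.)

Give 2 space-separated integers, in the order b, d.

Answer: 29 1

Derivation:
Initial committed: {b=2, d=14}
Op 1: UPDATE d=22 (auto-commit; committed d=22)
Op 2: UPDATE b=14 (auto-commit; committed b=14)
Op 3: UPDATE b=29 (auto-commit; committed b=29)
Op 4: UPDATE d=16 (auto-commit; committed d=16)
Op 5: UPDATE d=10 (auto-commit; committed d=10)
Op 6: BEGIN: in_txn=True, pending={}
Op 7: UPDATE d=28 (pending; pending now {d=28})
Op 8: UPDATE b=14 (pending; pending now {b=14, d=28})
Op 9: UPDATE d=7 (pending; pending now {b=14, d=7})
Op 10: ROLLBACK: discarded pending ['b', 'd']; in_txn=False
Op 11: UPDATE d=1 (auto-commit; committed d=1)
Op 12: BEGIN: in_txn=True, pending={}
Final committed: {b=29, d=1}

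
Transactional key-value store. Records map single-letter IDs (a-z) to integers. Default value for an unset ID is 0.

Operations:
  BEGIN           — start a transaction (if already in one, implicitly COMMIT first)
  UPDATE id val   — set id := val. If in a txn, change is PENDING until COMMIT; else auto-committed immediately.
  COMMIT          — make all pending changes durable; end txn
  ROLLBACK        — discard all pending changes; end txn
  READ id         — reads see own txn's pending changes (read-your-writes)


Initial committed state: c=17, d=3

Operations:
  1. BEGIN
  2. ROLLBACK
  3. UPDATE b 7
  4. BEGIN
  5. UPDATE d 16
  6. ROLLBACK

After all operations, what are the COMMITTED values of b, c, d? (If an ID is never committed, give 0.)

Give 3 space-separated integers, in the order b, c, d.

Initial committed: {c=17, d=3}
Op 1: BEGIN: in_txn=True, pending={}
Op 2: ROLLBACK: discarded pending []; in_txn=False
Op 3: UPDATE b=7 (auto-commit; committed b=7)
Op 4: BEGIN: in_txn=True, pending={}
Op 5: UPDATE d=16 (pending; pending now {d=16})
Op 6: ROLLBACK: discarded pending ['d']; in_txn=False
Final committed: {b=7, c=17, d=3}

Answer: 7 17 3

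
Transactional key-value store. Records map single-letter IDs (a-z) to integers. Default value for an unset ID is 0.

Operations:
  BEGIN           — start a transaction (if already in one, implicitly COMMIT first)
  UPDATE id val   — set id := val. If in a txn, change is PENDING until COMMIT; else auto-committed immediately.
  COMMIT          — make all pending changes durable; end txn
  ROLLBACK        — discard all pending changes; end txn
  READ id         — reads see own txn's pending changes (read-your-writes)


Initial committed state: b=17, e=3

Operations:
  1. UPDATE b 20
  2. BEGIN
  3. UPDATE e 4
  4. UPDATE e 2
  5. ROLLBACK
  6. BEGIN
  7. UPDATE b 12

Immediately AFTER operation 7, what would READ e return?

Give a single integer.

Initial committed: {b=17, e=3}
Op 1: UPDATE b=20 (auto-commit; committed b=20)
Op 2: BEGIN: in_txn=True, pending={}
Op 3: UPDATE e=4 (pending; pending now {e=4})
Op 4: UPDATE e=2 (pending; pending now {e=2})
Op 5: ROLLBACK: discarded pending ['e']; in_txn=False
Op 6: BEGIN: in_txn=True, pending={}
Op 7: UPDATE b=12 (pending; pending now {b=12})
After op 7: visible(e) = 3 (pending={b=12}, committed={b=20, e=3})

Answer: 3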